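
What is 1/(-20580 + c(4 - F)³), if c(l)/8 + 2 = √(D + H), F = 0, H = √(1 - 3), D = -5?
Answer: -1/(20580 + 512*(2 - √(-5 + I*√2))³) ≈ -8.7445e-5 - 3.5362e-5*I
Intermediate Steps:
H = I*√2 (H = √(-2) = I*√2 ≈ 1.4142*I)
c(l) = -16 + 8*√(-5 + I*√2)
1/(-20580 + c(4 - F)³) = 1/(-20580 + (-16 + 8*√(-5 + I*√2))³)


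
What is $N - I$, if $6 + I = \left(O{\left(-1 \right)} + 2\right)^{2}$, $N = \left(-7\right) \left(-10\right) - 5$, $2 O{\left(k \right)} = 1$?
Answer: $\frac{259}{4} \approx 64.75$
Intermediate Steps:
$O{\left(k \right)} = \frac{1}{2}$ ($O{\left(k \right)} = \frac{1}{2} \cdot 1 = \frac{1}{2}$)
$N = 65$ ($N = 70 - 5 = 65$)
$I = \frac{1}{4}$ ($I = -6 + \left(\frac{1}{2} + 2\right)^{2} = -6 + \left(\frac{5}{2}\right)^{2} = -6 + \frac{25}{4} = \frac{1}{4} \approx 0.25$)
$N - I = 65 - \frac{1}{4} = \frac{259}{4}$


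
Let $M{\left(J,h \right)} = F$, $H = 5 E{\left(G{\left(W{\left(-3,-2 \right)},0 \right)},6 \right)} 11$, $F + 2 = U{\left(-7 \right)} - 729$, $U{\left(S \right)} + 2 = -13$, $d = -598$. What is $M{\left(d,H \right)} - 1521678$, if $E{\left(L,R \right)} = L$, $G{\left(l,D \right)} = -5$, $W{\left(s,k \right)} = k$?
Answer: $-1522424$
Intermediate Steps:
$U{\left(S \right)} = -15$ ($U{\left(S \right)} = -2 - 13 = -15$)
$F = -746$ ($F = -2 - 744 = -746$)
$H = -275$ ($H = 5 \left(-5\right) 11 = \left(-25\right) 11 = -275$)
$M{\left(J,h \right)} = -746$
$M{\left(d,H \right)} - 1521678 = -746 - 1521678 = -1522424$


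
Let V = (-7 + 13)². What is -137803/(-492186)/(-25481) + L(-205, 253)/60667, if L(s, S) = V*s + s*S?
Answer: -743023097497771/760848596067822 ≈ -0.97657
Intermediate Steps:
V = 36 (V = 6² = 36)
L(s, S) = 36*s + S*s (L(s, S) = 36*s + s*S = 36*s + S*s)
-137803/(-492186)/(-25481) + L(-205, 253)/60667 = -137803/(-492186)/(-25481) - 205*(36 + 253)/60667 = -137803*(-1/492186)*(-1/25481) - 205*289*(1/60667) = (137803/492186)*(-1/25481) - 59245*1/60667 = -137803/12541391466 - 59245/60667 = -743023097497771/760848596067822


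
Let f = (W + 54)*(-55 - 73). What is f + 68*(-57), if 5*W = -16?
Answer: -51892/5 ≈ -10378.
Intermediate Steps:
W = -16/5 (W = (⅕)*(-16) = -16/5 ≈ -3.2000)
f = -32512/5 (f = (-16/5 + 54)*(-55 - 73) = (254/5)*(-128) = -32512/5 ≈ -6502.4)
f + 68*(-57) = -32512/5 + 68*(-57) = -32512/5 - 3876 = -51892/5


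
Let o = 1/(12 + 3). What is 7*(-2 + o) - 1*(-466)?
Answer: 6787/15 ≈ 452.47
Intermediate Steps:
o = 1/15 ≈ 0.066667
7*(-2 + o) - 1*(-466) = 7*(-2 + 1/15) - 1*(-466) = 7*(-29/15) + 466 = -203/15 + 466 = 6787/15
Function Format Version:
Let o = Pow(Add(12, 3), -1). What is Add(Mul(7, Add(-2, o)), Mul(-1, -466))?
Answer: Rational(6787, 15) ≈ 452.47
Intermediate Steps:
o = Rational(1, 15) (o = Pow(15, -1) = Rational(1, 15) ≈ 0.066667)
Add(Mul(7, Add(-2, o)), Mul(-1, -466)) = Add(Mul(7, Add(-2, Rational(1, 15))), Mul(-1, -466)) = Add(Mul(7, Rational(-29, 15)), 466) = Add(Rational(-203, 15), 466) = Rational(6787, 15)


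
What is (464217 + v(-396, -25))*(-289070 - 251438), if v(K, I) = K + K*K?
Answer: -335459263596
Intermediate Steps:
v(K, I) = K + K²
(464217 + v(-396, -25))*(-289070 - 251438) = (464217 - 396*(1 - 396))*(-289070 - 251438) = (464217 - 396*(-395))*(-540508) = (464217 + 156420)*(-540508) = 620637*(-540508) = -335459263596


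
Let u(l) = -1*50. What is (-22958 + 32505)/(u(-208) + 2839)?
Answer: 9547/2789 ≈ 3.4231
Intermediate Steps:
u(l) = -50
(-22958 + 32505)/(u(-208) + 2839) = (-22958 + 32505)/(-50 + 2839) = 9547/2789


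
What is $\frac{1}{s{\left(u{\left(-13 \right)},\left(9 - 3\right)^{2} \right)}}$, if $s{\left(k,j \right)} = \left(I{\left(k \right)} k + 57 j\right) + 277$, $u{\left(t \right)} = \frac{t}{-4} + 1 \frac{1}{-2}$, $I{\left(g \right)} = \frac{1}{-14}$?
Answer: $\frac{56}{130413} \approx 0.0004294$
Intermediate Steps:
$I{\left(g \right)} = - \frac{1}{14}$
$u{\left(t \right)} = - \frac{1}{2} - \frac{t}{4}$ ($u{\left(t \right)} = t \left(- \frac{1}{4}\right) + 1 \left(- \frac{1}{2}\right) = - \frac{t}{4} - \frac{1}{2} = - \frac{1}{2} - \frac{t}{4}$)
$s{\left(k,j \right)} = 277 + 57 j - \frac{k}{14}$ ($s{\left(k,j \right)} = \left(- \frac{k}{14} + 57 j\right) + 277 = \left(57 j - \frac{k}{14}\right) + 277 = 277 + 57 j - \frac{k}{14}$)
$\frac{1}{s{\left(u{\left(-13 \right)},\left(9 - 3\right)^{2} \right)}} = \frac{1}{277 + 57 \left(9 - 3\right)^{2} - \frac{- \frac{1}{2} - - \frac{13}{4}}{14}} = \frac{1}{277 + 57 \cdot 6^{2} - \frac{- \frac{1}{2} + \frac{13}{4}}{14}} = \frac{1}{277 + 57 \cdot 36 - \frac{11}{56}} = \frac{1}{277 + 2052 - \frac{11}{56}} = \frac{1}{\frac{130413}{56}} = \frac{56}{130413}$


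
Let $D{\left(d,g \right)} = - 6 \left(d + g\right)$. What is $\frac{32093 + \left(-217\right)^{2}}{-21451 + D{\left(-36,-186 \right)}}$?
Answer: $- \frac{79182}{20119} \approx -3.9357$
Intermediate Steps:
$D{\left(d,g \right)} = - 6 d - 6 g$
$\frac{32093 + \left(-217\right)^{2}}{-21451 + D{\left(-36,-186 \right)}} = \frac{32093 + \left(-217\right)^{2}}{-21451 - -1332} = \frac{32093 + 47089}{-21451 + \left(216 + 1116\right)} = \frac{79182}{-21451 + 1332} = \frac{79182}{-20119} = 79182 \left(- \frac{1}{20119}\right) = - \frac{79182}{20119}$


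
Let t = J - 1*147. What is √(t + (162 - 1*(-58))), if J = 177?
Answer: 5*√10 ≈ 15.811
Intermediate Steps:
t = 30 (t = 177 - 1*147 = 177 - 147 = 30)
√(t + (162 - 1*(-58))) = √(30 + (162 - 1*(-58))) = √(30 + (162 + 58)) = √(30 + 220) = √250 = 5*√10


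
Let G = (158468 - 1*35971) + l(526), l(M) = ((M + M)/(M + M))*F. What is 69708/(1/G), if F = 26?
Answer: 8540833284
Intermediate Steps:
l(M) = 26 (l(M) = ((M + M)/(M + M))*26 = ((2*M)/((2*M)))*26 = ((2*M)*(1/(2*M)))*26 = 1*26 = 26)
G = 122523 (G = (158468 - 1*35971) + 26 = (158468 - 35971) + 26 = 122497 + 26 = 122523)
69708/(1/G) = 69708/(1/122523) = 69708*122523 = 8540833284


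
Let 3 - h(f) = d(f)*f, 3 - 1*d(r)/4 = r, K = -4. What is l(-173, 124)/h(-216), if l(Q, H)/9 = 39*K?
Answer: -468/63073 ≈ -0.0074200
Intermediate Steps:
d(r) = 12 - 4*r
h(f) = 3 - f*(12 - 4*f) (h(f) = 3 - (12 - 4*f)*f = 3 - f*(12 - 4*f))
l(Q, H) = -1404 (l(Q, H) = 9*(39*(-4)) = 9*(-156) = -1404)
l(-173, 124)/h(-216) = -1404/(3 + 4*(-216)*(-3 - 216)) = -1404/(3 + 4*(-216)*(-219)) = -1404/(3 + 189216) = -1404/189219 = -1404*1/189219 = -468/63073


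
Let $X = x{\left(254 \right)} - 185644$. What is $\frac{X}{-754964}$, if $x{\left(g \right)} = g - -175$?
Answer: $\frac{185215}{754964} \approx 0.24533$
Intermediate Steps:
$x{\left(g \right)} = 175 + g$ ($x{\left(g \right)} = g + 175 = 175 + g$)
$X = -185215$ ($X = \left(175 + 254\right) - 185644 = 429 - 185644 = -185215$)
$\frac{X}{-754964} = - \frac{185215}{-754964} = \left(-185215\right) \left(- \frac{1}{754964}\right) = \frac{185215}{754964}$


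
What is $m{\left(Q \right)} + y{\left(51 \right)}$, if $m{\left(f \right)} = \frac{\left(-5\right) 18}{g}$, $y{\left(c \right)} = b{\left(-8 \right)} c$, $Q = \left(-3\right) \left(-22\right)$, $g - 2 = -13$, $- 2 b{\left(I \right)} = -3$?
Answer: $\frac{1863}{22} \approx 84.682$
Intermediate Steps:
$b{\left(I \right)} = \frac{3}{2}$ ($b{\left(I \right)} = \left(- \frac{1}{2}\right) \left(-3\right) = \frac{3}{2}$)
$g = -11$ ($g = 2 - 13 = -11$)
$Q = 66$
$y{\left(c \right)} = \frac{3 c}{2}$
$m{\left(f \right)} = \frac{90}{11}$ ($m{\left(f \right)} = \frac{\left(-5\right) 18}{-11} = \left(-90\right) \left(- \frac{1}{11}\right) = \frac{90}{11}$)
$m{\left(Q \right)} + y{\left(51 \right)} = \frac{90}{11} + \frac{3}{2} \cdot 51 = \frac{90}{11} + \frac{153}{2} = \frac{1863}{22}$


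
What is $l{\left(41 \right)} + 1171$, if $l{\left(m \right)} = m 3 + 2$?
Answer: $1296$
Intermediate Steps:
$l{\left(m \right)} = 2 + 3 m$ ($l{\left(m \right)} = 3 m + 2 = 2 + 3 m$)
$l{\left(41 \right)} + 1171 = \left(2 + 3 \cdot 41\right) + 1171 = \left(2 + 123\right) + 1171 = 125 + 1171 = 1296$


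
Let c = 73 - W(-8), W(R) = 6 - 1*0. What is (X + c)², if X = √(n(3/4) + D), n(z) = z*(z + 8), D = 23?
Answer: (268 + √473)²/16 ≈ 5247.1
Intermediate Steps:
n(z) = z*(8 + z)
W(R) = 6 (W(R) = 6 + 0 = 6)
X = √473/4 (X = √((3/4)*(8 + 3/4) + 23) = √((3*(¼))*(8 + 3*(¼)) + 23) = √(3*(8 + ¾)/4 + 23) = √((¾)*(35/4) + 23) = √(105/16 + 23) = √(473/16) = √473/4 ≈ 5.4371)
c = 67 (c = 73 - 1*6 = 73 - 6 = 67)
(X + c)² = (√473/4 + 67)² = (67 + √473/4)²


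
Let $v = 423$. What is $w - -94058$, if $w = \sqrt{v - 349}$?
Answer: $94058 + \sqrt{74} \approx 94067.0$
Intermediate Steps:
$w = \sqrt{74}$ ($w = \sqrt{423 - 349} = \sqrt{74} \approx 8.6023$)
$w - -94058 = \sqrt{74} - -94058 = \sqrt{74} + 94058 = 94058 + \sqrt{74}$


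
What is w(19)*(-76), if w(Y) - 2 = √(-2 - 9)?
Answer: -152 - 76*I*√11 ≈ -152.0 - 252.06*I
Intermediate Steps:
w(Y) = 2 + I*√11 (w(Y) = 2 + √(-2 - 9) = 2 + √(-11) = 2 + I*√11)
w(19)*(-76) = (2 + I*√11)*(-76) = -152 - 76*I*√11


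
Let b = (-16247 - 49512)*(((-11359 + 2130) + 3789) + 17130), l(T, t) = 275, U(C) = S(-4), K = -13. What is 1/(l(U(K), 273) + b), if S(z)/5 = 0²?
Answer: -1/768722435 ≈ -1.3009e-9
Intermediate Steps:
S(z) = 0 (S(z) = 5*0² = 5*0 = 0)
U(C) = 0
b = -768722710 (b = -65759*((-9229 + 3789) + 17130) = -65759*(-5440 + 17130) = -65759*11690 = -768722710)
1/(l(U(K), 273) + b) = 1/(275 - 768722710) = 1/(-768722435) = -1/768722435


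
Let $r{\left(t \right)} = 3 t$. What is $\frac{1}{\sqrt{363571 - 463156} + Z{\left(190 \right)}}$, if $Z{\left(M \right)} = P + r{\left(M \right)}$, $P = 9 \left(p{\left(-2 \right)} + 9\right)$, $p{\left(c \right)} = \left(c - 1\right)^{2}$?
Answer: $\frac{244}{211803} - \frac{i \sqrt{11065}}{211803} \approx 0.001152 - 0.00049664 i$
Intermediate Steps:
$p{\left(c \right)} = \left(-1 + c\right)^{2}$
$P = 162$ ($P = 9 \left(\left(-1 - 2\right)^{2} + 9\right) = 9 \left(\left(-3\right)^{2} + 9\right) = 9 \left(9 + 9\right) = 9 \cdot 18 = 162$)
$Z{\left(M \right)} = 162 + 3 M$
$\frac{1}{\sqrt{363571 - 463156} + Z{\left(190 \right)}} = \frac{1}{\sqrt{363571 - 463156} + \left(162 + 3 \cdot 190\right)} = \frac{1}{\sqrt{-99585} + \left(162 + 570\right)} = \frac{1}{3 i \sqrt{11065} + 732} = \frac{1}{732 + 3 i \sqrt{11065}}$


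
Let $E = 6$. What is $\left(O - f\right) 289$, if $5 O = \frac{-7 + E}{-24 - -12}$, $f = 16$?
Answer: $- \frac{277151}{60} \approx -4619.2$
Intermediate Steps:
$O = \frac{1}{60}$ ($O = \frac{\left(-7 + 6\right) \frac{1}{-24 - -12}}{5} = \frac{\left(-1\right) \frac{1}{-24 + \left(-1 + 13\right)}}{5} = \frac{\left(-1\right) \frac{1}{-24 + 12}}{5} = \frac{\left(-1\right) \frac{1}{-12}}{5} = \frac{\left(-1\right) \left(- \frac{1}{12}\right)}{5} = \frac{1}{5} \cdot \frac{1}{12} = \frac{1}{60} \approx 0.016667$)
$\left(O - f\right) 289 = \left(\frac{1}{60} - 16\right) 289 = \left(- \frac{959}{60}\right) 289 = - \frac{277151}{60}$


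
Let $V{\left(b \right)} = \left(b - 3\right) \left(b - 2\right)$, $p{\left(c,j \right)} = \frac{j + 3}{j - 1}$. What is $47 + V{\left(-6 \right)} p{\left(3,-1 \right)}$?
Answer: $-25$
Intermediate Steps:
$p{\left(c,j \right)} = \frac{3 + j}{-1 + j}$
$V{\left(b \right)} = \left(-3 + b\right) \left(-2 + b\right)$
$47 + V{\left(-6 \right)} p{\left(3,-1 \right)} = 47 + \left(6 + \left(-6\right)^{2} - -30\right) \frac{3 - 1}{-1 - 1} = 47 + \left(6 + 36 + 30\right) \frac{1}{-2} \cdot 2 = 47 + 72 \left(\left(- \frac{1}{2}\right) 2\right) = 47 + 72 \left(-1\right) = 47 - 72 = -25$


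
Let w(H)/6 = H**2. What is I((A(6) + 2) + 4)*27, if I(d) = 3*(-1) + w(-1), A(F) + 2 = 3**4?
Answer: 81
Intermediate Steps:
A(F) = 79 (A(F) = -2 + 3**4 = -2 + 81 = 79)
w(H) = 6*H**2
I(d) = 3 (I(d) = 3*(-1) + 6*(-1)**2 = -3 + 6*1 = -3 + 6 = 3)
I((A(6) + 2) + 4)*27 = 3*27 = 81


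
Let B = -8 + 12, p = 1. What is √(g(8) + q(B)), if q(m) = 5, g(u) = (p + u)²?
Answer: √86 ≈ 9.2736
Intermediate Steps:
B = 4
g(u) = (1 + u)²
√(g(8) + q(B)) = √((1 + 8)² + 5) = √(9² + 5) = √(81 + 5) = √86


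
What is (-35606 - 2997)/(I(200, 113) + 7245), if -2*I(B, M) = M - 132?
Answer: -77206/14509 ≈ -5.3213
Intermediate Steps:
I(B, M) = 66 - M/2 (I(B, M) = -(M - 132)/2 = -(-132 + M)/2 = 66 - M/2)
(-35606 - 2997)/(I(200, 113) + 7245) = (-35606 - 2997)/((66 - ½*113) + 7245) = -38603/((66 - 113/2) + 7245) = -38603/(19/2 + 7245) = -38603/14509/2 = -38603*2/14509 = -77206/14509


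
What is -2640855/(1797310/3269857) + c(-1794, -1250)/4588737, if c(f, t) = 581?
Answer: -7924949058372608717/1649476579494 ≈ -4.8045e+6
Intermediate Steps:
-2640855/(1797310/3269857) + c(-1794, -1250)/4588737 = -2640855/(1797310/3269857) + 581/4588737 = -2640855/(1797310*(1/3269857)) + 581*(1/4588737) = -2640855/1797310/3269857 + 581/4588737 = -2640855*3269857/1797310 + 581/4588737 = -1727043641547/359462 + 581/4588737 = -7924949058372608717/1649476579494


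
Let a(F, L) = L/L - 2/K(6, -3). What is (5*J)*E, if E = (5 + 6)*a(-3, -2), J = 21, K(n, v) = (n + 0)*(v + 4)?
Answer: 770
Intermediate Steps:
K(n, v) = n*(4 + v)
a(F, L) = ⅔ (a(F, L) = L/L - 2*1/(6*(4 - 3)) = 1 - 2/(6*1) = 1 - 2/6 = 1 - 2*⅙ = 1 - ⅓ = ⅔)
E = 22/3 (E = (5 + 6)*(⅔) = 11*(⅔) = 22/3 ≈ 7.3333)
(5*J)*E = (5*21)*(22/3) = 105*(22/3) = 770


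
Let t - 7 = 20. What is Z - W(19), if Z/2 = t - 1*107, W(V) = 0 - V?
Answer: -141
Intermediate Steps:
t = 27 (t = 7 + 20 = 27)
W(V) = -V
Z = -160 (Z = 2*(27 - 1*107) = 2*(27 - 107) = 2*(-80) = -160)
Z - W(19) = -160 - (-1)*19 = -160 - 1*(-19) = -160 + 19 = -141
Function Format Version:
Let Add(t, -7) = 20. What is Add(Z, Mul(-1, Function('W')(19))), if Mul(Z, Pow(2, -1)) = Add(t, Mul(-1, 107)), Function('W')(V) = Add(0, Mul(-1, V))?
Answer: -141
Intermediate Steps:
t = 27 (t = Add(7, 20) = 27)
Function('W')(V) = Mul(-1, V)
Z = -160 (Z = Mul(2, Add(27, Mul(-1, 107))) = Mul(2, Add(27, -107)) = Mul(2, -80) = -160)
Add(Z, Mul(-1, Function('W')(19))) = Add(-160, Mul(-1, Mul(-1, 19))) = Add(-160, Mul(-1, -19)) = Add(-160, 19) = -141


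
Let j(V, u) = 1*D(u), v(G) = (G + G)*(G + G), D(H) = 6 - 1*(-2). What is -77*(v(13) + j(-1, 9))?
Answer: -52668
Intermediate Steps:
D(H) = 8 (D(H) = 6 + 2 = 8)
v(G) = 4*G**2 (v(G) = (2*G)*(2*G) = 4*G**2)
j(V, u) = 8 (j(V, u) = 1*8 = 8)
-77*(v(13) + j(-1, 9)) = -77*(4*13**2 + 8) = -77*(4*169 + 8) = -77*(676 + 8) = -77*684 = -52668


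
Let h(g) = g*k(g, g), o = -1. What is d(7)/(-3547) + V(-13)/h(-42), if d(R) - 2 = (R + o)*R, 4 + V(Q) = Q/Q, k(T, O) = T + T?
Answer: -55291/4171272 ≈ -0.013255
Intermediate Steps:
k(T, O) = 2*T
V(Q) = -3 (V(Q) = -4 + Q/Q = -4 + 1 = -3)
h(g) = 2*g² (h(g) = g*(2*g) = 2*g²)
d(R) = 2 + R*(-1 + R) (d(R) = 2 + (R - 1)*R = 2 + (-1 + R)*R = 2 + R*(-1 + R))
d(7)/(-3547) + V(-13)/h(-42) = (2 + 7² - 1*7)/(-3547) - 3/(2*(-42)²) = (2 + 49 - 7)*(-1/3547) - 3/(2*1764) = 44*(-1/3547) - 3/3528 = -44/3547 - 3*1/3528 = -44/3547 - 1/1176 = -55291/4171272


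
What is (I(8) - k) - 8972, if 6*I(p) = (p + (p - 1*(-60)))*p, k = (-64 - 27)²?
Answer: -51455/3 ≈ -17152.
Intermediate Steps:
k = 8281 (k = (-91)² = 8281)
I(p) = p*(60 + 2*p)/6 (I(p) = ((p + (p - 1*(-60)))*p)/6 = ((p + (p + 60))*p)/6 = ((p + (60 + p))*p)/6 = ((60 + 2*p)*p)/6 = (p*(60 + 2*p))/6 = p*(60 + 2*p)/6)
(I(8) - k) - 8972 = ((⅓)*8*(30 + 8) - 1*8281) - 8972 = ((⅓)*8*38 - 8281) - 8972 = (304/3 - 8281) - 8972 = -24539/3 - 8972 = -51455/3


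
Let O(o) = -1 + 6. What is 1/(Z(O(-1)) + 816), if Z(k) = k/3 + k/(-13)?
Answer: 39/31874 ≈ 0.0012236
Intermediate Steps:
O(o) = 5
Z(k) = 10*k/39 (Z(k) = k*(1/3) + k*(-1/13) = k/3 - k/13 = 10*k/39)
1/(Z(O(-1)) + 816) = 1/((10/39)*5 + 816) = 1/(50/39 + 816) = 1/(31874/39) = 39/31874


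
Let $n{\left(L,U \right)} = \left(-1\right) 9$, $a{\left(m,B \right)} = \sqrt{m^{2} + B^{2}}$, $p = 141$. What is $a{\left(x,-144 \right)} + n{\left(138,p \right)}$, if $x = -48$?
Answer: $-9 + 48 \sqrt{10} \approx 142.79$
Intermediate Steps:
$a{\left(m,B \right)} = \sqrt{B^{2} + m^{2}}$
$n{\left(L,U \right)} = -9$
$a{\left(x,-144 \right)} + n{\left(138,p \right)} = \sqrt{\left(-144\right)^{2} + \left(-48\right)^{2}} - 9 = \sqrt{20736 + 2304} - 9 = \sqrt{23040} - 9 = 48 \sqrt{10} - 9 = -9 + 48 \sqrt{10}$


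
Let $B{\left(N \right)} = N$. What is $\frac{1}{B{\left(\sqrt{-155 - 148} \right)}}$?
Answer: $- \frac{i \sqrt{303}}{303} \approx - 0.057449 i$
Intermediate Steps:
$\frac{1}{B{\left(\sqrt{-155 - 148} \right)}} = \frac{1}{\sqrt{-155 - 148}} = \frac{1}{\sqrt{-303}} = \frac{1}{i \sqrt{303}} = - \frac{i \sqrt{303}}{303}$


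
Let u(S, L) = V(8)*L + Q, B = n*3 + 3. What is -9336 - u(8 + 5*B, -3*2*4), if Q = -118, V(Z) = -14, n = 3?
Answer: -9554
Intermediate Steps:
B = 12 (B = 3*3 + 3 = 9 + 3 = 12)
u(S, L) = -118 - 14*L (u(S, L) = -14*L - 118 = -118 - 14*L)
-9336 - u(8 + 5*B, -3*2*4) = -9336 - (-118 - 14*(-3*2)*4) = -9336 - (-118 - (-84)*4) = -9336 - (-118 - 14*(-24)) = -9336 - (-118 + 336) = -9336 - 1*218 = -9336 - 218 = -9554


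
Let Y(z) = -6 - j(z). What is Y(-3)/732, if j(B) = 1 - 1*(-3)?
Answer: -5/366 ≈ -0.013661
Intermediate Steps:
j(B) = 4 (j(B) = 1 + 3 = 4)
Y(z) = -10 (Y(z) = -6 - 1*4 = -6 - 4 = -10)
Y(-3)/732 = -10/732 = -10*1/732 = -5/366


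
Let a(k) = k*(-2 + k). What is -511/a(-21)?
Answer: -73/69 ≈ -1.0580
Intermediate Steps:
-511/a(-21) = -511*(-1/(21*(-2 - 21))) = -511/((-21*(-23))) = -511/483 = -511*1/483 = -73/69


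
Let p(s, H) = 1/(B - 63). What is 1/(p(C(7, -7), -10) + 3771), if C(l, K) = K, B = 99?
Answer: 36/135757 ≈ 0.00026518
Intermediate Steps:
p(s, H) = 1/36 (p(s, H) = 1/(99 - 63) = 1/36)
1/(p(C(7, -7), -10) + 3771) = 1/(1/36 + 3771) = 1/(135757/36) = 36/135757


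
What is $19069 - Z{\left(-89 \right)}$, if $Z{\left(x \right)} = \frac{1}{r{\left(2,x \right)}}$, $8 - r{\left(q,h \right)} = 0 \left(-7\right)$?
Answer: $\frac{152551}{8} \approx 19069.0$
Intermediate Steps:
$r{\left(q,h \right)} = 8$ ($r{\left(q,h \right)} = 8 - 0 \left(-7\right) = 8 - 0 = 8 + 0 = 8$)
$Z{\left(x \right)} = \frac{1}{8}$
$19069 - Z{\left(-89 \right)} = 19069 - \frac{1}{8} = \frac{152551}{8}$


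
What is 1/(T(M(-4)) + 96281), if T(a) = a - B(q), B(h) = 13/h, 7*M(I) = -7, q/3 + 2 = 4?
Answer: 6/577667 ≈ 1.0387e-5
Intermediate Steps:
q = 6 (q = -6 + 3*4 = -6 + 12 = 6)
M(I) = -1 (M(I) = (⅐)*(-7) = -1)
T(a) = -13/6 + a (T(a) = a - 13/6 = -13/6 + a)
1/(T(M(-4)) + 96281) = 1/((-13/6 - 1) + 96281) = 1/(-19/6 + 96281) = 1/(577667/6) = 6/577667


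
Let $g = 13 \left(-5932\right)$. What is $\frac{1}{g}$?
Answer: $- \frac{1}{77116} \approx -1.2967 \cdot 10^{-5}$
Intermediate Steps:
$g = -77116$
$\frac{1}{g} = \frac{1}{-77116} = - \frac{1}{77116}$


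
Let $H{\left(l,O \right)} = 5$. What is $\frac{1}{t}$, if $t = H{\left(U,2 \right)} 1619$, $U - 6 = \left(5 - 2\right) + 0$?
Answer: $\frac{1}{8095} \approx 0.00012353$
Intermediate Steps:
$U = 9$ ($U = 6 + \left(\left(5 - 2\right) + 0\right) = 6 + \left(3 + 0\right) = 6 + 3 = 9$)
$t = 8095$ ($t = 5 \cdot 1619 = 8095$)
$\frac{1}{t} = \frac{1}{8095}$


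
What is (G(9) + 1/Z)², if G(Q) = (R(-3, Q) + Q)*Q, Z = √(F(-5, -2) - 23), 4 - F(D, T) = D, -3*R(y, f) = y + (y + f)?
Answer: (1008 - I*√14)²/196 ≈ 5183.9 - 38.486*I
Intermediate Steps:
R(y, f) = -2*y/3 - f/3 (R(y, f) = -(y + (y + f))/3 = -(y + (f + y))/3 = -(f + 2*y)/3 = -2*y/3 - f/3)
F(D, T) = 4 - D
Z = I*√14 (Z = √((4 - 1*(-5)) - 23) = √((4 + 5) - 23) = √(9 - 23) = √(-14) = I*√14 ≈ 3.7417*I)
G(Q) = Q*(2 + 2*Q/3) (G(Q) = ((-⅔*(-3) - Q/3) + Q)*Q = ((2 - Q/3) + Q)*Q = (2 + 2*Q/3)*Q = Q*(2 + 2*Q/3))
(G(9) + 1/Z)² = ((⅔)*9*(3 + 9) + 1/(I*√14))² = ((⅔)*9*12 - I*√14/14)² = (72 - I*√14/14)²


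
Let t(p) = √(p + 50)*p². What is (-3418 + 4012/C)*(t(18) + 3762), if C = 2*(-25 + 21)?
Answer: -14745159 - 2539836*√17 ≈ -2.5217e+7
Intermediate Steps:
t(p) = p²*√(50 + p) (t(p) = √(50 + p)*p² = p²*√(50 + p))
C = -8 (C = 2*(-4) = -8)
(-3418 + 4012/C)*(t(18) + 3762) = (-3418 + 4012/(-8))*(18²*√(50 + 18) + 3762) = (-3418 + 4012*(-⅛))*(324*√68 + 3762) = (-3418 - 1003/2)*(324*(2*√17) + 3762) = -7839*(648*√17 + 3762)/2 = -7839*(3762 + 648*√17)/2 = -14745159 - 2539836*√17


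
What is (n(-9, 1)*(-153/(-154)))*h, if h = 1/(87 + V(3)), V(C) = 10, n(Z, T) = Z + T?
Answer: -612/7469 ≈ -0.081939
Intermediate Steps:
n(Z, T) = T + Z
h = 1/97 (h = 1/(87 + 10) = 1/97 ≈ 0.010309)
(n(-9, 1)*(-153/(-154)))*h = ((1 - 9)*(-153/(-154)))*(1/97) = -(-1224)*(-1)/154*(1/97) = -8*153/154*(1/97) = -612/77*1/97 = -612/7469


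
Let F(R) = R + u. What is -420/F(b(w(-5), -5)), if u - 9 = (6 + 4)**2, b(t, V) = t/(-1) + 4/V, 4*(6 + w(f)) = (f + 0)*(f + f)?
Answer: -1400/339 ≈ -4.1298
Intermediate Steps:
w(f) = -6 + f**2/2 (w(f) = -6 + ((f + 0)*(f + f))/4 = -6 + (f*(2*f))/4 = -6 + (2*f**2)/4 = -6 + f**2/2)
b(t, V) = -t + 4/V (b(t, V) = t*(-1) + 4/V = -t + 4/V)
u = 109 (u = 9 + (6 + 4)**2 = 9 + 10**2 = 9 + 100 = 109)
F(R) = 109 + R (F(R) = R + 109 = 109 + R)
-420/F(b(w(-5), -5)) = -420/(109 + (-(-6 + (1/2)*(-5)**2) + 4/(-5))) = -420/(109 + (-(-6 + (1/2)*25) + 4*(-1/5))) = -420/(109 + (-(-6 + 25/2) - 4/5)) = -420/(109 + (-1*13/2 - 4/5)) = -420/(109 + (-13/2 - 4/5)) = -420/(109 - 73/10) = -420/1017/10 = -420*10/1017 = -1400/339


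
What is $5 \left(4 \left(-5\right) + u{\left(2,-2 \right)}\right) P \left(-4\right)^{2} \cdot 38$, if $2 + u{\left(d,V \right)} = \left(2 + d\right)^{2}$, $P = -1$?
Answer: $18240$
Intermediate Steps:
$u{\left(d,V \right)} = -2 + \left(2 + d\right)^{2}$
$5 \left(4 \left(-5\right) + u{\left(2,-2 \right)}\right) P \left(-4\right)^{2} \cdot 38 = 5 \left(4 \left(-5\right) - \left(2 - \left(2 + 2\right)^{2}\right)\right) \left(-1\right) \left(-4\right)^{2} \cdot 38 = 5 \left(-20 - \left(2 - 4^{2}\right)\right) \left(-1\right) 16 \cdot 38 = 5 \left(-20 + \left(-2 + 16\right)\right) \left(-1\right) 16 \cdot 38 = 5 \left(-20 + 14\right) \left(-1\right) 16 \cdot 38 = 5 \left(-6\right) \left(-1\right) 16 \cdot 38 = \left(-30\right) \left(-1\right) 16 \cdot 38 = 30 \cdot 16 \cdot 38 = 480 \cdot 38 = 18240$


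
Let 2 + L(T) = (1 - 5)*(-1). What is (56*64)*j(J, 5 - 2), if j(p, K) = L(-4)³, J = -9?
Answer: 28672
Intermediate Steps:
L(T) = 2 (L(T) = -2 + (1 - 5)*(-1) = -2 - 4*(-1) = -2 + 4 = 2)
j(p, K) = 8 (j(p, K) = 2³ = 8)
(56*64)*j(J, 5 - 2) = (56*64)*8 = 3584*8 = 28672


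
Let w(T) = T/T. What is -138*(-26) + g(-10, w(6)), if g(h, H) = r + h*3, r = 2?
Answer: 3560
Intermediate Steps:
w(T) = 1
g(h, H) = 2 + 3*h (g(h, H) = 2 + h*3 = 2 + 3*h)
-138*(-26) + g(-10, w(6)) = -138*(-26) + (2 + 3*(-10)) = 3588 + (2 - 30) = 3588 - 28 = 3560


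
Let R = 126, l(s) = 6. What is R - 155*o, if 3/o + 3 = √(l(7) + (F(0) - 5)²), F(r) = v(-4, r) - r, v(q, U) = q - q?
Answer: 1377/22 - 465*√31/22 ≈ -55.091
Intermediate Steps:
v(q, U) = 0
F(r) = -r (F(r) = 0 - r = -r)
o = 3/(-3 + √31) (o = 3/(-3 + √(6 + (-1*0 - 5)²)) = 3/(-3 + √(6 + (0 - 5)²)) = 3/(-3 + √(6 + (-5)²)) = 3/(-3 + √(6 + 25)) = 3/(-3 + √31) ≈ 1.1683)
R - 155*o = 126 - 155*(9/22 + 3*√31/22) = 126 + (-1395/22 - 465*√31/22) = 1377/22 - 465*√31/22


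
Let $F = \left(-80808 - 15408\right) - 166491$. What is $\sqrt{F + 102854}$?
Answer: $i \sqrt{159853} \approx 399.82 i$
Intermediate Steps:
$F = -262707$ ($F = -96216 - 166491 = -262707$)
$\sqrt{F + 102854} = \sqrt{-262707 + 102854} = \sqrt{-159853} = i \sqrt{159853}$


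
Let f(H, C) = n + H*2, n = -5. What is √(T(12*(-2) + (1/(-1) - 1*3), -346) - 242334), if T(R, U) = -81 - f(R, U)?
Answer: 7*I*√4946 ≈ 492.29*I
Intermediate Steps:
f(H, C) = -5 + 2*H (f(H, C) = -5 + H*2 = -5 + 2*H)
T(R, U) = -76 - 2*R (T(R, U) = -81 - (-5 + 2*R) = -81 + (5 - 2*R) = -76 - 2*R)
√(T(12*(-2) + (1/(-1) - 1*3), -346) - 242334) = √((-76 - 2*(12*(-2) + (1/(-1) - 1*3))) - 242334) = √((-76 - 2*(-24 + (-1 - 3))) - 242334) = √((-76 - 2*(-24 - 4)) - 242334) = √((-76 - 2*(-28)) - 242334) = √((-76 + 56) - 242334) = √(-20 - 242334) = √(-242354) = 7*I*√4946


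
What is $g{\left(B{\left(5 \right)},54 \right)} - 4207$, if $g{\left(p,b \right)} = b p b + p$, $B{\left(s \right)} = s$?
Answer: $10378$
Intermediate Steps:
$g{\left(p,b \right)} = p + p b^{2}$ ($g{\left(p,b \right)} = p b^{2} + p = p + p b^{2}$)
$g{\left(B{\left(5 \right)},54 \right)} - 4207 = 5 \left(1 + 54^{2}\right) - 4207 = 5 \left(1 + 2916\right) - 4207 = 5 \cdot 2917 - 4207 = 14585 - 4207 = 10378$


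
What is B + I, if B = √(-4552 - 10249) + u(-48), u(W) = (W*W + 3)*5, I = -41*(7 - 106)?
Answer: 15594 + 19*I*√41 ≈ 15594.0 + 121.66*I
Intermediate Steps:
I = 4059 (I = -41*(-99) = 4059)
u(W) = 15 + 5*W² (u(W) = (W² + 3)*5 = (3 + W²)*5 = 15 + 5*W²)
B = 11535 + 19*I*√41 (B = √(-4552 - 10249) + (15 + 5*(-48)²) = √(-14801) + (15 + 5*2304) = 19*I*√41 + (15 + 11520) = 19*I*√41 + 11535 = 11535 + 19*I*√41 ≈ 11535.0 + 121.66*I)
B + I = (11535 + 19*I*√41) + 4059 = 15594 + 19*I*√41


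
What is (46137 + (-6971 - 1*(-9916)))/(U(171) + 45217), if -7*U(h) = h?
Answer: 171787/158174 ≈ 1.0861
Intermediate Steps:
U(h) = -h/7
(46137 + (-6971 - 1*(-9916)))/(U(171) + 45217) = (46137 + (-6971 - 1*(-9916)))/(-⅐*171 + 45217) = (46137 + (-6971 + 9916))/(-171/7 + 45217) = (46137 + 2945)/(316348/7) = 49082*(7/316348) = 171787/158174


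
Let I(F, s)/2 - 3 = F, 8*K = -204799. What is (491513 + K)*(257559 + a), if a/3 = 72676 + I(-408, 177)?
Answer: 1763600451885/8 ≈ 2.2045e+11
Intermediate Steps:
K = -204799/8 (K = (⅛)*(-204799) = -204799/8 ≈ -25600.)
I(F, s) = 6 + 2*F
a = 215598 (a = 3*(72676 + (6 + 2*(-408))) = 3*(72676 + (6 - 816)) = 3*(72676 - 810) = 3*71866 = 215598)
(491513 + K)*(257559 + a) = (491513 - 204799/8)*(257559 + 215598) = (3727305/8)*473157 = 1763600451885/8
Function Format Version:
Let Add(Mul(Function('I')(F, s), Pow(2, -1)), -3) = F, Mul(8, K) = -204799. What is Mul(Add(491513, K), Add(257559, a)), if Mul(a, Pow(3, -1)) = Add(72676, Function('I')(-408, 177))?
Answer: Rational(1763600451885, 8) ≈ 2.2045e+11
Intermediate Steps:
K = Rational(-204799, 8) (K = Mul(Rational(1, 8), -204799) = Rational(-204799, 8) ≈ -25600.)
Function('I')(F, s) = Add(6, Mul(2, F))
a = 215598 (a = Mul(3, Add(72676, Add(6, Mul(2, -408)))) = Mul(3, Add(72676, Add(6, -816))) = Mul(3, Add(72676, -810)) = Mul(3, 71866) = 215598)
Mul(Add(491513, K), Add(257559, a)) = Mul(Add(491513, Rational(-204799, 8)), Add(257559, 215598)) = Mul(Rational(3727305, 8), 473157) = Rational(1763600451885, 8)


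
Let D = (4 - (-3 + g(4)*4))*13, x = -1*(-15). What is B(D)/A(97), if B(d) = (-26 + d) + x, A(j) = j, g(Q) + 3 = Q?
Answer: 28/97 ≈ 0.28866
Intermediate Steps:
g(Q) = -3 + Q
x = 15
D = 39 (D = (4 - (-3 + (-3 + 4)*4))*13 = (4 - (-3 + 1*4))*13 = (4 - (-3 + 4))*13 = (4 - 1*1)*13 = (4 - 1)*13 = 3*13 = 39)
B(d) = -11 + d (B(d) = (-26 + d) + 15 = -11 + d)
B(D)/A(97) = (-11 + 39)/97 = 28*(1/97) = 28/97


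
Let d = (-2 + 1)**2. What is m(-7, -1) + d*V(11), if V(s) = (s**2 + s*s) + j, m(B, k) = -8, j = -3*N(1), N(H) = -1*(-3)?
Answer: 225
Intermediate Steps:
N(H) = 3
j = -9 (j = -3*3 = -9)
d = 1 (d = (-1)**2 = 1)
V(s) = -9 + 2*s**2 (V(s) = (s**2 + s*s) - 9 = (s**2 + s**2) - 9 = 2*s**2 - 9 = -9 + 2*s**2)
m(-7, -1) + d*V(11) = -8 + 1*(-9 + 2*11**2) = -8 + 1*(-9 + 2*121) = -8 + 1*(-9 + 242) = -8 + 1*233 = -8 + 233 = 225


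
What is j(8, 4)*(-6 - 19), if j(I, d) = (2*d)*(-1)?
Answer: 200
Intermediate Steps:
j(I, d) = -2*d
j(8, 4)*(-6 - 19) = (-2*4)*(-6 - 19) = -8*(-25) = 200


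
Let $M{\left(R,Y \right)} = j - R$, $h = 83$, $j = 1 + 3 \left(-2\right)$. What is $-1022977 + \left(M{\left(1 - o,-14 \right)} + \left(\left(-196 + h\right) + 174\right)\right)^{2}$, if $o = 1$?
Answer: $-1019841$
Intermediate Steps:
$j = -5$ ($j = 1 - 6 = -5$)
$M{\left(R,Y \right)} = -5 - R$
$-1022977 + \left(M{\left(1 - o,-14 \right)} + \left(\left(-196 + h\right) + 174\right)\right)^{2} = -1022977 + \left(\left(-5 - \left(1 - 1\right)\right) + \left(\left(-196 + 83\right) + 174\right)\right)^{2} = -1022977 + \left(\left(-5 - \left(1 - 1\right)\right) + \left(-113 + 174\right)\right)^{2} = -1022977 + \left(\left(-5 - 0\right) + 61\right)^{2} = -1022977 + \left(\left(-5 + 0\right) + 61\right)^{2} = -1022977 + \left(-5 + 61\right)^{2} = -1022977 + 56^{2} = -1022977 + 3136 = -1019841$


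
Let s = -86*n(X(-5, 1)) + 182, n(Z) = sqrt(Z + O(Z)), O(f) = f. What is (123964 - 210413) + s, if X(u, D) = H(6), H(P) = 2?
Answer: -86439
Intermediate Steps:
X(u, D) = 2
n(Z) = sqrt(2)*sqrt(Z) (n(Z) = sqrt(Z + Z) = sqrt(2*Z) = sqrt(2)*sqrt(Z))
s = 10 (s = -86*sqrt(2)*sqrt(2) + 182 = -86*2 + 182 = -172 + 182 = 10)
(123964 - 210413) + s = (123964 - 210413) + 10 = -86449 + 10 = -86439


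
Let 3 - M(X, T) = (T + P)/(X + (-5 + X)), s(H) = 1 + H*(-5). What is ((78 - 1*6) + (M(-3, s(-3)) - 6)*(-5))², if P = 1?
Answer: 760384/121 ≈ 6284.2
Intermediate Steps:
s(H) = 1 - 5*H
M(X, T) = 3 - (1 + T)/(-5 + 2*X) (M(X, T) = 3 - (T + 1)/(X + (-5 + X)) = 3 - (1 + T)/(-5 + 2*X))
((78 - 1*6) + (M(-3, s(-3)) - 6)*(-5))² = ((78 - 1*6) + ((-16 - (1 - 5*(-3)) + 6*(-3))/(-5 + 2*(-3)) - 6)*(-5))² = ((78 - 6) + ((-16 - (1 + 15) - 18)/(-5 - 6) - 6)*(-5))² = (72 + ((-16 - 1*16 - 18)/(-11) - 6)*(-5))² = (72 + (-(-16 - 16 - 18)/11 - 6)*(-5))² = (72 + (-1/11*(-50) - 6)*(-5))² = (72 + (50/11 - 6)*(-5))² = (72 - 16/11*(-5))² = (72 + 80/11)² = (872/11)² = 760384/121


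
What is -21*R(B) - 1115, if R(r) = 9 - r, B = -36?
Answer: -2060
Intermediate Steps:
-21*R(B) - 1115 = -21*(9 - 1*(-36)) - 1115 = -21*(9 + 36) - 1115 = -21*45 - 1115 = -945 - 1115 = -2060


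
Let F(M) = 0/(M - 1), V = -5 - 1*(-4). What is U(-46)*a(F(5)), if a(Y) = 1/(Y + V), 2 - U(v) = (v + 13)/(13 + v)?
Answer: -1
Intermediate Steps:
V = -1 (V = -5 + 4 = -1)
F(M) = 0 (F(M) = 0/(-1 + M) = 0)
U(v) = 1 (U(v) = 2 - (v + 13)/(13 + v) = 2 - (13 + v)/(13 + v) = 2 - 1*1 = 2 - 1 = 1)
a(Y) = 1/(-1 + Y) (a(Y) = 1/(Y - 1) = 1/(-1 + Y))
U(-46)*a(F(5)) = 1/(-1 + 0) = 1/(-1) = 1*(-1) = -1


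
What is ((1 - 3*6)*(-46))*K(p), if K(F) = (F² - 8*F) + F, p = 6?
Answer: -4692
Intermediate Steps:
K(F) = F² - 7*F
((1 - 3*6)*(-46))*K(p) = ((1 - 3*6)*(-46))*(6*(-7 + 6)) = ((1 - 18)*(-46))*(6*(-1)) = -17*(-46)*(-6) = 782*(-6) = -4692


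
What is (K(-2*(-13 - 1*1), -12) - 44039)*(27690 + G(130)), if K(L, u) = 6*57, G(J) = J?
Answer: -1215650540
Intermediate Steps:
K(L, u) = 342
(K(-2*(-13 - 1*1), -12) - 44039)*(27690 + G(130)) = (342 - 44039)*(27690 + 130) = -43697*27820 = -1215650540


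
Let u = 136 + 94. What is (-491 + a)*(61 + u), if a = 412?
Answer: -22989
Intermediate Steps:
u = 230
(-491 + a)*(61 + u) = (-491 + 412)*(61 + 230) = -79*291 = -22989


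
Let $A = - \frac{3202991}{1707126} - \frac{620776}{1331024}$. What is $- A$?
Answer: $\frac{166343773205}{71007052407} \approx 2.3426$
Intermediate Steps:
$A = - \frac{166343773205}{71007052407}$ ($A = \left(-3202991\right) \frac{1}{1707126} - \frac{77597}{166378} = - \frac{3202991}{1707126} - \frac{77597}{166378} = - \frac{166343773205}{71007052407} \approx -2.3426$)
$- A = \left(-1\right) \left(- \frac{166343773205}{71007052407}\right) = \frac{166343773205}{71007052407}$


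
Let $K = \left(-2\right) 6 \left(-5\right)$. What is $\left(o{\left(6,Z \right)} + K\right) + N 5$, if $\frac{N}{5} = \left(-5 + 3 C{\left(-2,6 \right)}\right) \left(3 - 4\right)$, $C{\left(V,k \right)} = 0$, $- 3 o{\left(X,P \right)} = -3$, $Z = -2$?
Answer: $186$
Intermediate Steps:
$o{\left(X,P \right)} = 1$ ($o{\left(X,P \right)} = \left(- \frac{1}{3}\right) \left(-3\right) = 1$)
$K = 60$ ($K = \left(-12\right) \left(-5\right) = 60$)
$N = 25$ ($N = 5 \left(-5 + 3 \cdot 0\right) \left(3 - 4\right) = 5 \left(-5 + 0\right) \left(-1\right) = 5 \left(\left(-5\right) \left(-1\right)\right) = 5 \cdot 5 = 25$)
$\left(o{\left(6,Z \right)} + K\right) + N 5 = \left(1 + 60\right) + 25 \cdot 5 = 61 + 125 = 186$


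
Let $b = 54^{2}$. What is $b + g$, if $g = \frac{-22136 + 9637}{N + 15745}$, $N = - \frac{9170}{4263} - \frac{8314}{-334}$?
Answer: $\frac{4674903915651}{1603626578} \approx 2915.2$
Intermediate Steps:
$N = \frac{2312843}{101703}$ ($N = \left(-9170\right) \frac{1}{4263} - - \frac{4157}{167} = - \frac{1310}{609} + \frac{4157}{167} = \frac{2312843}{101703} \approx 22.741$)
$b = 2916$
$g = - \frac{1271185797}{1603626578}$ ($g = \frac{-22136 + 9637}{\frac{2312843}{101703} + 15745} = - \frac{12499}{\frac{1603626578}{101703}} = \left(-12499\right) \frac{101703}{1603626578} = - \frac{1271185797}{1603626578} \approx -0.79269$)
$b + g = 2916 - \frac{1271185797}{1603626578} = \frac{4674903915651}{1603626578}$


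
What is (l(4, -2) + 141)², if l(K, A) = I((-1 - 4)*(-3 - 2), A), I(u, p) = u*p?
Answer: 8281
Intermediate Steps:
I(u, p) = p*u
l(K, A) = 25*A (l(K, A) = A*((-1 - 4)*(-3 - 2)) = A*(-5*(-5)) = A*25 = 25*A)
(l(4, -2) + 141)² = (25*(-2) + 141)² = (-50 + 141)² = 91² = 8281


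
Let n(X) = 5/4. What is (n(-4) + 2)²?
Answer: 169/16 ≈ 10.563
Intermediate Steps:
n(X) = 5/4 (n(X) = 5*(¼) = 5/4)
(n(-4) + 2)² = (5/4 + 2)² = (13/4)² = 169/16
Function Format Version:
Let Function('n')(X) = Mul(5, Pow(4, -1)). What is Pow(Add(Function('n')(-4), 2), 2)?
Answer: Rational(169, 16) ≈ 10.563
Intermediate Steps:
Function('n')(X) = Rational(5, 4) (Function('n')(X) = Mul(5, Rational(1, 4)) = Rational(5, 4))
Pow(Add(Function('n')(-4), 2), 2) = Pow(Add(Rational(5, 4), 2), 2) = Pow(Rational(13, 4), 2) = Rational(169, 16)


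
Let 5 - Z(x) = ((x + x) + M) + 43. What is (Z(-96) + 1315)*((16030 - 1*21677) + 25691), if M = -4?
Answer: 29524812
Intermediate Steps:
Z(x) = -34 - 2*x (Z(x) = 5 - (((x + x) - 4) + 43) = 5 - ((2*x - 4) + 43) = 5 - ((-4 + 2*x) + 43) = 5 - (39 + 2*x) = 5 + (-39 - 2*x) = -34 - 2*x)
(Z(-96) + 1315)*((16030 - 1*21677) + 25691) = ((-34 - 2*(-96)) + 1315)*((16030 - 1*21677) + 25691) = ((-34 + 192) + 1315)*((16030 - 21677) + 25691) = (158 + 1315)*(-5647 + 25691) = 1473*20044 = 29524812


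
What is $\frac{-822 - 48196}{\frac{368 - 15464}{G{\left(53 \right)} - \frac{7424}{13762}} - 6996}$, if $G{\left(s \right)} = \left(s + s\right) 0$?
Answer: $- \frac{22744352}{9738303} \approx -2.3356$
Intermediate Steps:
$G{\left(s \right)} = 0$ ($G{\left(s \right)} = 2 s 0 = 0$)
$\frac{-822 - 48196}{\frac{368 - 15464}{G{\left(53 \right)} - \frac{7424}{13762}} - 6996} = \frac{-822 - 48196}{\frac{368 - 15464}{0 - \frac{7424}{13762}} - 6996} = - \frac{49018}{- \frac{15096}{0 - \frac{3712}{6881}} - 6996} = - \frac{49018}{- \frac{15096}{- \frac{3712}{6881}} - 6996} = - \frac{49018}{\left(-15096\right) \left(- \frac{6881}{3712}\right) - 6996} = - \frac{49018}{\frac{12984447}{464} - 6996} = - \frac{49018}{\frac{9738303}{464}} = \left(-49018\right) \frac{464}{9738303} = - \frac{22744352}{9738303}$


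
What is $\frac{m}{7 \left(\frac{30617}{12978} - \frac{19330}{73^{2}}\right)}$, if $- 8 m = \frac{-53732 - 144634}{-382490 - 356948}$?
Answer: $\frac{69994619127}{18529629025196} \approx 0.0037774$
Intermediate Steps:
$m = - \frac{14169}{422536}$ ($m = - \frac{\left(-53732 - 144634\right) \frac{1}{-382490 - 356948}}{8} = - \frac{\left(-198366\right) \frac{1}{-739438}}{8} = - \frac{\left(-198366\right) \left(- \frac{1}{739438}\right)}{8} = \left(- \frac{1}{8}\right) \frac{14169}{52817} = - \frac{14169}{422536} \approx -0.033533$)
$\frac{m}{7 \left(\frac{30617}{12978} - \frac{19330}{73^{2}}\right)} = - \frac{14169}{422536 \cdot 7 \left(\frac{30617}{12978} - \frac{19330}{73^{2}}\right)} = - \frac{14169}{422536 \cdot 7 \left(30617 \cdot \frac{1}{12978} - \frac{19330}{5329}\right)} = - \frac{14169}{422536 \cdot 7 \left(\frac{30617}{12978} - \frac{19330}{5329}\right)} = - \frac{14169}{422536 \cdot 7 \left(- \frac{87706747}{69159762}\right)} = - \frac{14169}{422536 \left(- \frac{87706747}{9879966}\right)} = \left(- \frac{14169}{422536}\right) \left(- \frac{9879966}{87706747}\right) = \frac{69994619127}{18529629025196}$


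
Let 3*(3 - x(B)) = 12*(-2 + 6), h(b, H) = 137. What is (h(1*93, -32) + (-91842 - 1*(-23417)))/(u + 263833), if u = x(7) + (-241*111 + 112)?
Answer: -68288/237181 ≈ -0.28792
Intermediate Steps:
x(B) = -13 (x(B) = 3 - 4*(-2 + 6) = 3 - 4*4 = 3 - ⅓*48 = 3 - 16 = -13)
u = -26652 (u = -13 + (-241*111 + 112) = -13 + (-26751 + 112) = -13 - 26639 = -26652)
(h(1*93, -32) + (-91842 - 1*(-23417)))/(u + 263833) = (137 + (-91842 - 1*(-23417)))/(-26652 + 263833) = (137 + (-91842 + 23417))/237181 = (137 - 68425)*(1/237181) = -68288*1/237181 = -68288/237181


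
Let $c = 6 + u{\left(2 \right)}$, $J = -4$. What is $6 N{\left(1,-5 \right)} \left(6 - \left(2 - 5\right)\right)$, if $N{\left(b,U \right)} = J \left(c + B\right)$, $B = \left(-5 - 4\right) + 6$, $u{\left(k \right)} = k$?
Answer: $-1080$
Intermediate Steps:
$c = 8$ ($c = 6 + 2 = 8$)
$B = -3$ ($B = -9 + 6 = -3$)
$N{\left(b,U \right)} = -20$ ($N{\left(b,U \right)} = - 4 \left(8 - 3\right) = \left(-4\right) 5 = -20$)
$6 N{\left(1,-5 \right)} \left(6 - \left(2 - 5\right)\right) = 6 \left(-20\right) \left(6 - \left(2 - 5\right)\right) = - 120 \left(6 - \left(2 - 5\right)\right) = - 120 \left(6 - -3\right) = - 120 \left(6 + 3\right) = \left(-120\right) 9 = -1080$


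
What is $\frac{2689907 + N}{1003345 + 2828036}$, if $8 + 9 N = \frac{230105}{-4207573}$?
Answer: $\frac{101861786700710}{145087337234817} \approx 0.70207$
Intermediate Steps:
$N = - \frac{33890689}{37868157}$ ($N = - \frac{8}{9} + \frac{230105 \frac{1}{-4207573}}{9} = - \frac{8}{9} + \frac{230105 \left(- \frac{1}{4207573}\right)}{9} = - \frac{8}{9} + \frac{1}{9} \left(- \frac{230105}{4207573}\right) = - \frac{8}{9} - \frac{230105}{37868157} = - \frac{33890689}{37868157} \approx -0.89497$)
$\frac{2689907 + N}{1003345 + 2828036} = \frac{2689907 - \frac{33890689}{37868157}}{1003345 + 2828036} = \frac{101861786700710}{37868157 \cdot 3831381} = \frac{101861786700710}{37868157} \cdot \frac{1}{3831381} = \frac{101861786700710}{145087337234817}$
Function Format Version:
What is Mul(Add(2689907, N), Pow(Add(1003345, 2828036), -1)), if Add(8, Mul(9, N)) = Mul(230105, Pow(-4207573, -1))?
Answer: Rational(101861786700710, 145087337234817) ≈ 0.70207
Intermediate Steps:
N = Rational(-33890689, 37868157) (N = Add(Rational(-8, 9), Mul(Rational(1, 9), Mul(230105, Pow(-4207573, -1)))) = Add(Rational(-8, 9), Mul(Rational(1, 9), Mul(230105, Rational(-1, 4207573)))) = Add(Rational(-8, 9), Mul(Rational(1, 9), Rational(-230105, 4207573))) = Add(Rational(-8, 9), Rational(-230105, 37868157)) = Rational(-33890689, 37868157) ≈ -0.89497)
Mul(Add(2689907, N), Pow(Add(1003345, 2828036), -1)) = Mul(Add(2689907, Rational(-33890689, 37868157)), Pow(Add(1003345, 2828036), -1)) = Mul(Rational(101861786700710, 37868157), Pow(3831381, -1)) = Mul(Rational(101861786700710, 37868157), Rational(1, 3831381)) = Rational(101861786700710, 145087337234817)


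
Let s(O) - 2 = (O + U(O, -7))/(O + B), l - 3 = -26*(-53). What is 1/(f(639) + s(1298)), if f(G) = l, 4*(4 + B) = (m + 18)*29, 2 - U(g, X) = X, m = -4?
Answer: 2791/3862567 ≈ 0.00072258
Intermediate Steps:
U(g, X) = 2 - X
B = 195/2 (B = -4 + ((-4 + 18)*29)/4 = -4 + (14*29)/4 = -4 + (¼)*406 = -4 + 203/2 = 195/2 ≈ 97.500)
l = 1381 (l = 3 - 26*(-53) = 3 + 1378 = 1381)
f(G) = 1381
s(O) = 2 + (9 + O)/(195/2 + O) (s(O) = 2 + (O + (2 - 1*(-7)))/(O + 195/2) = 2 + (O + (2 + 7))/(195/2 + O) = 2 + (O + 9)/(195/2 + O) = 2 + (9 + O)/(195/2 + O))
1/(f(639) + s(1298)) = 1/(1381 + 6*(68 + 1298)/(195 + 2*1298)) = 1/(1381 + 6*1366/(195 + 2596)) = 1/(1381 + 6*1366/2791) = 1/(1381 + 6*(1/2791)*1366) = 1/(1381 + 8196/2791) = 1/(3862567/2791) = 2791/3862567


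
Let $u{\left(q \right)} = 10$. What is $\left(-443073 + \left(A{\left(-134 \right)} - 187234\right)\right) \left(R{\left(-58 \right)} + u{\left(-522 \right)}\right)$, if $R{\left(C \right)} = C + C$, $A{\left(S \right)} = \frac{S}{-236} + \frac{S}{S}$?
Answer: $\frac{3941930173}{59} \approx 6.6812 \cdot 10^{7}$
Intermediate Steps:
$A{\left(S \right)} = 1 - \frac{S}{236}$ ($A{\left(S \right)} = S \left(- \frac{1}{236}\right) + 1 = - \frac{S}{236} + 1 = 1 - \frac{S}{236}$)
$R{\left(C \right)} = 2 C$
$\left(-443073 + \left(A{\left(-134 \right)} - 187234\right)\right) \left(R{\left(-58 \right)} + u{\left(-522 \right)}\right) = \left(-443073 + \left(\left(1 - - \frac{67}{118}\right) - 187234\right)\right) \left(2 \left(-58\right) + 10\right) = \left(-443073 + \left(\left(1 + \frac{67}{118}\right) - 187234\right)\right) \left(-116 + 10\right) = \left(-443073 + \left(\frac{185}{118} - 187234\right)\right) \left(-106\right) = \left(-443073 - \frac{22093427}{118}\right) \left(-106\right) = \left(- \frac{74376041}{118}\right) \left(-106\right) = \frac{3941930173}{59}$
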